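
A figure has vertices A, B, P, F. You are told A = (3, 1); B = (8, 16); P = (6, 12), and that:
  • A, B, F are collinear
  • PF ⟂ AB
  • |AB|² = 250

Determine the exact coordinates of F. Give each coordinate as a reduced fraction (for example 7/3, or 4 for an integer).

1. F_x = 33/5  [[A, B, F are collinear ⇒ -15x+5y+40=0] ∩ [PF ⟂ AB ⇒ 5x+15y-210=0]]
2. F_y = 59/5  [[A, B, F are collinear ⇒ -15x+5y+40=0] ∩ [PF ⟂ AB ⇒ 5x+15y-210=0]]
   so F = (33/5, 59/5)

F = (33/5, 59/5)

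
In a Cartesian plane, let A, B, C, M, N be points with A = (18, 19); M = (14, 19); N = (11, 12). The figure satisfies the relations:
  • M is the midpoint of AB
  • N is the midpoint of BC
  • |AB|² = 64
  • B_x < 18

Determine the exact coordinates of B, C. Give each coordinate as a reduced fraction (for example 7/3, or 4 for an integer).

1. B_x = 10  [B = 2·M−A = 2·(14, 19)−(18, 19)]
2. B_y = 19  [B = 2·M−A = 2·(14, 19)−(18, 19)]
   so B = (10, 19)
3. C_x = 12  [C = 2·N−B = 2·(11, 12)−(10, 19)]
4. C_y = 5  [C = 2·N−B = 2·(11, 12)−(10, 19)]
   so C = (12, 5)

B = (10, 19)
C = (12, 5)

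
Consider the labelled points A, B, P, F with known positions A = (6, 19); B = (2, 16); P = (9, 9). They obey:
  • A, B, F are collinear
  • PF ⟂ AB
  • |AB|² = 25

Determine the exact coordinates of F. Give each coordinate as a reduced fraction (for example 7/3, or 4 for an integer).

F = (78/25, 421/25)

1. F_x = 78/25  [[A, B, F are collinear ⇒ 3x-4y+58=0] ∩ [PF ⟂ AB ⇒ -4x-3y+63=0]]
2. F_y = 421/25  [[A, B, F are collinear ⇒ 3x-4y+58=0] ∩ [PF ⟂ AB ⇒ -4x-3y+63=0]]
   so F = (78/25, 421/25)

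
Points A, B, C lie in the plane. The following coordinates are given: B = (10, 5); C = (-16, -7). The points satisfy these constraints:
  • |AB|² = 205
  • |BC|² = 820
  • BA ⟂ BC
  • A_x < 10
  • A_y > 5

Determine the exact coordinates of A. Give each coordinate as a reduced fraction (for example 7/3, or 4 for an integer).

A = (4, 18)

1. A_x = 4  [[BA ⟂ BC ⇒ -26x-12y+320=0] ∩ [|A−(10, 5)|²=205]]
2. A_y = 18  [[BA ⟂ BC ⇒ -26x-12y+320=0] ∩ [|A−(10, 5)|²=205]]
   so A = (4, 18)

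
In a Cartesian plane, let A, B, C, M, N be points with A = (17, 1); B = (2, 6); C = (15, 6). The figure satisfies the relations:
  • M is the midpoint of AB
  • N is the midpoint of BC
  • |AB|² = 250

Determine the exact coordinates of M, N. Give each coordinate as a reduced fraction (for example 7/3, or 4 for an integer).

M = (19/2, 7/2)
N = (17/2, 6)

1. M_x = 19/2  [2·M = A+B = (17, 1)+(2, 6)]
2. M_y = 7/2  [2·M = A+B = (17, 1)+(2, 6)]
   so M = (19/2, 7/2)
3. N_x = 17/2  [2·N = B+C = (2, 6)+(15, 6)]
4. N_y = 6  [2·N = B+C = (2, 6)+(15, 6)]
   so N = (17/2, 6)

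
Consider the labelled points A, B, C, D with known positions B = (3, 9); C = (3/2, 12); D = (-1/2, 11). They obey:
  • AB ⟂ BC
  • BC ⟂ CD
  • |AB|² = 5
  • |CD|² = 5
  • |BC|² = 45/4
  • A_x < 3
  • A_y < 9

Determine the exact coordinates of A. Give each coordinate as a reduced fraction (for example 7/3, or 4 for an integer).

1. A_x = 1  [[AB ⟂ BC ⇒ 3/2x-3y+45/2=0] ∩ [|A−(3, 9)|²=5]]
2. A_y = 8  [[AB ⟂ BC ⇒ 3/2x-3y+45/2=0] ∩ [|A−(3, 9)|²=5]]
   so A = (1, 8)

A = (1, 8)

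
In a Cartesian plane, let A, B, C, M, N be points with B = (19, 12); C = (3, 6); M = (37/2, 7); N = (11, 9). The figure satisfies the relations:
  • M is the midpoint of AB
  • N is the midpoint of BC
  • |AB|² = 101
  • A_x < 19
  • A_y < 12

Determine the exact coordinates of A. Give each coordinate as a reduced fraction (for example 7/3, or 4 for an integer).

A = (18, 2)

1. A_x = 18  [A = 2·M−B = 2·(37/2, 7)−(19, 12)]
2. A_y = 2  [A = 2·M−B = 2·(37/2, 7)−(19, 12)]
   so A = (18, 2)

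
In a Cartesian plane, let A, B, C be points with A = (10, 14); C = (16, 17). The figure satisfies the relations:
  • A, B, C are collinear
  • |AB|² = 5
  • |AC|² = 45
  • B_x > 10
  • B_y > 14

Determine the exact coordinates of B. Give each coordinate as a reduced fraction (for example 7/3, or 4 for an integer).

1. B_x = 12  [[A, B, C are collinear ⇒ 3x-6y+54=0] ∩ [|B−(10, 14)|²=5]]
2. B_y = 15  [[A, B, C are collinear ⇒ 3x-6y+54=0] ∩ [|B−(10, 14)|²=5]]
   so B = (12, 15)

B = (12, 15)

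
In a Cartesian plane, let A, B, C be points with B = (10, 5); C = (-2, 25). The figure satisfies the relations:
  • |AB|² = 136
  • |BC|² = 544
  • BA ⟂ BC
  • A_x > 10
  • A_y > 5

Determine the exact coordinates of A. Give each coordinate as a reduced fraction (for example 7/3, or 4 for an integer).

A = (20, 11)

1. A_x = 20  [[BA ⟂ BC ⇒ -12x+20y+20=0] ∩ [|A−(10, 5)|²=136]]
2. A_y = 11  [[BA ⟂ BC ⇒ -12x+20y+20=0] ∩ [|A−(10, 5)|²=136]]
   so A = (20, 11)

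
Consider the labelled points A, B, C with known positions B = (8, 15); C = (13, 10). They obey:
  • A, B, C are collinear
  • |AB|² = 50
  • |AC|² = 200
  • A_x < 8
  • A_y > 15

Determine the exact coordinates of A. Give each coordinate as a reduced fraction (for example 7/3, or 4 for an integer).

A = (3, 20)

1. A_x = 3  [[A, B, C are collinear ⇒ 5x+5y-115=0] ∩ [|A−(8, 15)|²=50]]
2. A_y = 20  [[A, B, C are collinear ⇒ 5x+5y-115=0] ∩ [|A−(8, 15)|²=50]]
   so A = (3, 20)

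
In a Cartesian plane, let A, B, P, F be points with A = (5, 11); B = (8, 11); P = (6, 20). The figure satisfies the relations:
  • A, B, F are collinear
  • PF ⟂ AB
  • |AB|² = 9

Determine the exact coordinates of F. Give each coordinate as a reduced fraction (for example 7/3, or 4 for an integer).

1. F_x = 6  [[A, B, F are collinear ⇒ 3y-33=0] ∩ [PF ⟂ AB ⇒ 3x-18=0]]
2. F_y = 11  [[A, B, F are collinear ⇒ 3y-33=0] ∩ [PF ⟂ AB ⇒ 3x-18=0]]
   so F = (6, 11)

F = (6, 11)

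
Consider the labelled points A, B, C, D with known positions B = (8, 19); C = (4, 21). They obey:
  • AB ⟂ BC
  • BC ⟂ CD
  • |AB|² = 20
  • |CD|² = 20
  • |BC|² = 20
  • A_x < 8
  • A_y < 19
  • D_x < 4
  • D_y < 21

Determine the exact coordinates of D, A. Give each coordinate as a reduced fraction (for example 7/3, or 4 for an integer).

1. D_x = 2  [[BC ⟂ CD ⇒ -4x+2y-26=0] ∩ [|D−(4, 21)|²=20]]
2. D_y = 17  [[BC ⟂ CD ⇒ -4x+2y-26=0] ∩ [|D−(4, 21)|²=20]]
   so D = (2, 17)
3. A_x = 6  [[AB ⟂ BC ⇒ 4x-2y+6=0] ∩ [|A−(8, 19)|²=20]]
4. A_y = 15  [[AB ⟂ BC ⇒ 4x-2y+6=0] ∩ [|A−(8, 19)|²=20]]
   so A = (6, 15)

D = (2, 17)
A = (6, 15)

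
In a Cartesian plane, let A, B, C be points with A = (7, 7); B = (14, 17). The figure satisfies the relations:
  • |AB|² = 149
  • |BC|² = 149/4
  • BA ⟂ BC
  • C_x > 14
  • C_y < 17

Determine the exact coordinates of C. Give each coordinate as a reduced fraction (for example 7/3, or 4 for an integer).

C = (19, 27/2)

1. C_x = 19  [[BA ⟂ BC ⇒ -7x-10y+268=0] ∩ [|C−(14, 17)|²=149/4]]
2. C_y = 27/2  [[BA ⟂ BC ⇒ -7x-10y+268=0] ∩ [|C−(14, 17)|²=149/4]]
   so C = (19, 27/2)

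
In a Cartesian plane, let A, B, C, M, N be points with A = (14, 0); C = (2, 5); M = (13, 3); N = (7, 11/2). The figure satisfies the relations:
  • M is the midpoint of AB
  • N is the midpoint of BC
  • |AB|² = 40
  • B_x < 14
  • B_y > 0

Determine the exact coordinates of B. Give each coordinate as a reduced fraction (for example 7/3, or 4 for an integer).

1. B_x = 12  [B = 2·M−A = 2·(13, 3)−(14, 0)]
2. B_y = 6  [B = 2·M−A = 2·(13, 3)−(14, 0)]
   so B = (12, 6)

B = (12, 6)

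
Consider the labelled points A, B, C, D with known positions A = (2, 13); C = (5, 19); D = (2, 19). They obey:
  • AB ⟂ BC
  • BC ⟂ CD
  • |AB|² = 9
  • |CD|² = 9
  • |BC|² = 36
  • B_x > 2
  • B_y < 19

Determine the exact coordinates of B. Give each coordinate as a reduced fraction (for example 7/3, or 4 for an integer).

B = (5, 13)

1. B_x = 5  [[BC ⟂ CD ⇒ 3x-15=0] ∩ [|B−(2, 13)|²=9]]
2. B_y = 13  [[BC ⟂ CD ⇒ 3x-15=0] ∩ [|B−(2, 13)|²=9]]
   so B = (5, 13)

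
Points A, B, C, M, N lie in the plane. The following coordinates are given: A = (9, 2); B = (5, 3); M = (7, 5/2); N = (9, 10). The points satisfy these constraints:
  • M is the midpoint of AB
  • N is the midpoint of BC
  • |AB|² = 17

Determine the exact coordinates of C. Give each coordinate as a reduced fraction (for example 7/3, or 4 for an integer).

C = (13, 17)

1. C_x = 13  [C = 2·N−B = 2·(9, 10)−(5, 3)]
2. C_y = 17  [C = 2·N−B = 2·(9, 10)−(5, 3)]
   so C = (13, 17)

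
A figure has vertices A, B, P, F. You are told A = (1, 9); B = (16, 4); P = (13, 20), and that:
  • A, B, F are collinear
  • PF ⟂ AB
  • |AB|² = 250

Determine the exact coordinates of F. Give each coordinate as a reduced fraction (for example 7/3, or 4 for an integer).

F = (17/2, 13/2)

1. F_x = 17/2  [[A, B, F are collinear ⇒ 5x+15y-140=0] ∩ [PF ⟂ AB ⇒ 15x-5y-95=0]]
2. F_y = 13/2  [[A, B, F are collinear ⇒ 5x+15y-140=0] ∩ [PF ⟂ AB ⇒ 15x-5y-95=0]]
   so F = (17/2, 13/2)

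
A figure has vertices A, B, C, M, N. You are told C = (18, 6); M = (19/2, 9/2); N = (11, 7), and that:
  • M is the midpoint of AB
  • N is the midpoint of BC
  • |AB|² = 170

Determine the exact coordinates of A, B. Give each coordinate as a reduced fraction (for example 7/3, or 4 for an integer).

1. B_x = 4  [B = 2·N−C = 2·(11, 7)−(18, 6)]
2. B_y = 8  [B = 2·N−C = 2·(11, 7)−(18, 6)]
   so B = (4, 8)
3. A_x = 15  [A = 2·M−B = 2·(19/2, 9/2)−(4, 8)]
4. A_y = 1  [A = 2·M−B = 2·(19/2, 9/2)−(4, 8)]
   so A = (15, 1)

A = (15, 1)
B = (4, 8)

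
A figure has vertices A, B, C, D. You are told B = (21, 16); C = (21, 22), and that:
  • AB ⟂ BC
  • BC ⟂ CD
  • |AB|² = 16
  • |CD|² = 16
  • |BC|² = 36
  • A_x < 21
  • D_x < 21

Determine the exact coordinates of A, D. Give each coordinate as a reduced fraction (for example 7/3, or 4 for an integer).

A = (17, 16)
D = (17, 22)

1. A_x = 17  [[AB ⟂ BC ⇒ -6y+96=0] ∩ [|A−(21, 16)|²=16]]
2. A_y = 16  [[AB ⟂ BC ⇒ -6y+96=0] ∩ [|A−(21, 16)|²=16]]
   so A = (17, 16)
3. D_x = 17  [[BC ⟂ CD ⇒ 6y-132=0] ∩ [|D−(21, 22)|²=16]]
4. D_y = 22  [[BC ⟂ CD ⇒ 6y-132=0] ∩ [|D−(21, 22)|²=16]]
   so D = (17, 22)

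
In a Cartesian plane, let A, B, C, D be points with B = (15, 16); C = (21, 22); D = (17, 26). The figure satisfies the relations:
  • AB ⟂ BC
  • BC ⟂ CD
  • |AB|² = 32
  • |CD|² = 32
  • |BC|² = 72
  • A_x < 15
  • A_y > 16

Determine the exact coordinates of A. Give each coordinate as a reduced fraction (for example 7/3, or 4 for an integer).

A = (11, 20)

1. A_x = 11  [[AB ⟂ BC ⇒ -6x-6y+186=0] ∩ [|A−(15, 16)|²=32]]
2. A_y = 20  [[AB ⟂ BC ⇒ -6x-6y+186=0] ∩ [|A−(15, 16)|²=32]]
   so A = (11, 20)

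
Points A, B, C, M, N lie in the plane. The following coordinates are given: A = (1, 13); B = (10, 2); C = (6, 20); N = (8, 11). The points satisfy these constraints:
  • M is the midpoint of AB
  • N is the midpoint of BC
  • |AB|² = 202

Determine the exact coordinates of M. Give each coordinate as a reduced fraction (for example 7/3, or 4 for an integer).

1. M_x = 11/2  [2·M = A+B = (1, 13)+(10, 2)]
2. M_y = 15/2  [2·M = A+B = (1, 13)+(10, 2)]
   so M = (11/2, 15/2)

M = (11/2, 15/2)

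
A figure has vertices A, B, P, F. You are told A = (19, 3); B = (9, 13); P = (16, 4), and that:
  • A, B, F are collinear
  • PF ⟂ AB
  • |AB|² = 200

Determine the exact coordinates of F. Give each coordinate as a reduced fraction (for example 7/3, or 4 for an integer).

1. F_x = 17  [[A, B, F are collinear ⇒ -10x-10y+220=0] ∩ [PF ⟂ AB ⇒ -10x+10y+120=0]]
2. F_y = 5  [[A, B, F are collinear ⇒ -10x-10y+220=0] ∩ [PF ⟂ AB ⇒ -10x+10y+120=0]]
   so F = (17, 5)

F = (17, 5)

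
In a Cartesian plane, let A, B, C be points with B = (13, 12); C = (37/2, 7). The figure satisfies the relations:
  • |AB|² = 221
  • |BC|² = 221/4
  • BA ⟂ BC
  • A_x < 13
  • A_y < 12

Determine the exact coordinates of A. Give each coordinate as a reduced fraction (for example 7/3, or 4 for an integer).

1. A_x = 3  [[BA ⟂ BC ⇒ 11/2x-5y-23/2=0] ∩ [|A−(13, 12)|²=221]]
2. A_y = 1  [[BA ⟂ BC ⇒ 11/2x-5y-23/2=0] ∩ [|A−(13, 12)|²=221]]
   so A = (3, 1)

A = (3, 1)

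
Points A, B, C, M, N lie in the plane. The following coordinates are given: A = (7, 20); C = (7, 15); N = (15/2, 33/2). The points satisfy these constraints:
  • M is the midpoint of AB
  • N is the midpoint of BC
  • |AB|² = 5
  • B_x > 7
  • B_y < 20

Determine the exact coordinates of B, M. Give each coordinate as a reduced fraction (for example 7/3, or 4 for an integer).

1. B_x = 8  [B = 2·N−C = 2·(15/2, 33/2)−(7, 15)]
2. B_y = 18  [B = 2·N−C = 2·(15/2, 33/2)−(7, 15)]
   so B = (8, 18)
3. M_x = 15/2  [2·M = A+B = (7, 20)+(8, 18)]
4. M_y = 19  [2·M = A+B = (7, 20)+(8, 18)]
   so M = (15/2, 19)

B = (8, 18)
M = (15/2, 19)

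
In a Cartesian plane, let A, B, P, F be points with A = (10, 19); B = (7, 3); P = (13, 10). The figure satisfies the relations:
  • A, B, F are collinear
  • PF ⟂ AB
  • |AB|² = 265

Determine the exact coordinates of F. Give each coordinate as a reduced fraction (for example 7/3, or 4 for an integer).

F = (449/53, 575/53)

1. F_x = 449/53  [[A, B, F are collinear ⇒ 16x-3y-103=0] ∩ [PF ⟂ AB ⇒ -3x-16y+199=0]]
2. F_y = 575/53  [[A, B, F are collinear ⇒ 16x-3y-103=0] ∩ [PF ⟂ AB ⇒ -3x-16y+199=0]]
   so F = (449/53, 575/53)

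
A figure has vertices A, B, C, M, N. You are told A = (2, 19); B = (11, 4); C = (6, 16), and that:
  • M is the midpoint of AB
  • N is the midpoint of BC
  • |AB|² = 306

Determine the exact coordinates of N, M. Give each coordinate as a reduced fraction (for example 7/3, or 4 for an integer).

1. M_x = 13/2  [2·M = A+B = (2, 19)+(11, 4)]
2. M_y = 23/2  [2·M = A+B = (2, 19)+(11, 4)]
   so M = (13/2, 23/2)
3. N_x = 17/2  [2·N = B+C = (11, 4)+(6, 16)]
4. N_y = 10  [2·N = B+C = (11, 4)+(6, 16)]
   so N = (17/2, 10)

N = (17/2, 10)
M = (13/2, 23/2)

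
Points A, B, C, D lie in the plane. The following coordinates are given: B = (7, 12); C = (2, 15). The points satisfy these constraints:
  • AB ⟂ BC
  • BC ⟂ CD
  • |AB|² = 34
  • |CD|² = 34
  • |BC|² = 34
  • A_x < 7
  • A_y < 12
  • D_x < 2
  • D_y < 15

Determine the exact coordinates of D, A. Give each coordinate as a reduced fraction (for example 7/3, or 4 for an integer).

1. D_x = -1  [[BC ⟂ CD ⇒ -5x+3y-35=0] ∩ [|D−(2, 15)|²=34]]
2. D_y = 10  [[BC ⟂ CD ⇒ -5x+3y-35=0] ∩ [|D−(2, 15)|²=34]]
   so D = (-1, 10)
3. A_x = 4  [[AB ⟂ BC ⇒ 5x-3y+1=0] ∩ [|A−(7, 12)|²=34]]
4. A_y = 7  [[AB ⟂ BC ⇒ 5x-3y+1=0] ∩ [|A−(7, 12)|²=34]]
   so A = (4, 7)

D = (-1, 10)
A = (4, 7)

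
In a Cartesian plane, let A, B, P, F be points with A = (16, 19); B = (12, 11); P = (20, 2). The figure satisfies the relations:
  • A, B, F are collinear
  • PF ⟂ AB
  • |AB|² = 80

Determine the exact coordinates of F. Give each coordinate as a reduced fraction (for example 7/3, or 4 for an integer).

1. F_x = 10  [[A, B, F are collinear ⇒ 8x-4y-52=0] ∩ [PF ⟂ AB ⇒ -4x-8y+96=0]]
2. F_y = 7  [[A, B, F are collinear ⇒ 8x-4y-52=0] ∩ [PF ⟂ AB ⇒ -4x-8y+96=0]]
   so F = (10, 7)

F = (10, 7)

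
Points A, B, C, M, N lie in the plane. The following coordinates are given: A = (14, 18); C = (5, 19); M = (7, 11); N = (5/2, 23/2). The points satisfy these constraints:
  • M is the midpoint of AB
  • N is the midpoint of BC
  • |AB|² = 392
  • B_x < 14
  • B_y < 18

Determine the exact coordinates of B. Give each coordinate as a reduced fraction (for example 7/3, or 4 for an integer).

1. B_x = 0  [B = 2·M−A = 2·(7, 11)−(14, 18)]
2. B_y = 4  [B = 2·M−A = 2·(7, 11)−(14, 18)]
   so B = (0, 4)

B = (0, 4)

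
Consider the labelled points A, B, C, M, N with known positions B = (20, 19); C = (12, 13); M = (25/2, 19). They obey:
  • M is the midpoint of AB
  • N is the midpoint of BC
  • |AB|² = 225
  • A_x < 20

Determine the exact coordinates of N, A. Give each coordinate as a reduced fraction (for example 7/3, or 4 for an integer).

1. A_x = 5  [A = 2·M−B = 2·(25/2, 19)−(20, 19)]
2. A_y = 19  [A = 2·M−B = 2·(25/2, 19)−(20, 19)]
   so A = (5, 19)
3. N_x = 16  [2·N = B+C = (20, 19)+(12, 13)]
4. N_y = 16  [2·N = B+C = (20, 19)+(12, 13)]
   so N = (16, 16)

N = (16, 16)
A = (5, 19)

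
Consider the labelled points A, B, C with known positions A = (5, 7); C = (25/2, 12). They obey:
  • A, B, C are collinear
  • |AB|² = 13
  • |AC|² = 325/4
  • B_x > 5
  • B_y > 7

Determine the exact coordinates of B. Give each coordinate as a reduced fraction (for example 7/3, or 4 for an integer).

1. B_x = 8  [[A, B, C are collinear ⇒ 5x-15/2y+55/2=0] ∩ [|B−(5, 7)|²=13]]
2. B_y = 9  [[A, B, C are collinear ⇒ 5x-15/2y+55/2=0] ∩ [|B−(5, 7)|²=13]]
   so B = (8, 9)

B = (8, 9)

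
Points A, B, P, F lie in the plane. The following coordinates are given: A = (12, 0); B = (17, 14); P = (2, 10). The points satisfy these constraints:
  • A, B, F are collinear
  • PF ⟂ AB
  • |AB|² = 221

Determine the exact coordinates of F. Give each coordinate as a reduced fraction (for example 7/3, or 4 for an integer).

1. F_x = 3102/221  [[A, B, F are collinear ⇒ -14x+5y+168=0] ∩ [PF ⟂ AB ⇒ 5x+14y-150=0]]
2. F_y = 1260/221  [[A, B, F are collinear ⇒ -14x+5y+168=0] ∩ [PF ⟂ AB ⇒ 5x+14y-150=0]]
   so F = (3102/221, 1260/221)

F = (3102/221, 1260/221)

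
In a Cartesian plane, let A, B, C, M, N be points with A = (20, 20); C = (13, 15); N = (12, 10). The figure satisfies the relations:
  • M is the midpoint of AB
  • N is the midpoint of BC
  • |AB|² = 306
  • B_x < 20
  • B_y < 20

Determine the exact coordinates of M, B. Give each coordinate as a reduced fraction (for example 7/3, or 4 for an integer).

M = (31/2, 25/2)
B = (11, 5)

1. B_x = 11  [B = 2·N−C = 2·(12, 10)−(13, 15)]
2. B_y = 5  [B = 2·N−C = 2·(12, 10)−(13, 15)]
   so B = (11, 5)
3. M_x = 31/2  [2·M = A+B = (20, 20)+(11, 5)]
4. M_y = 25/2  [2·M = A+B = (20, 20)+(11, 5)]
   so M = (31/2, 25/2)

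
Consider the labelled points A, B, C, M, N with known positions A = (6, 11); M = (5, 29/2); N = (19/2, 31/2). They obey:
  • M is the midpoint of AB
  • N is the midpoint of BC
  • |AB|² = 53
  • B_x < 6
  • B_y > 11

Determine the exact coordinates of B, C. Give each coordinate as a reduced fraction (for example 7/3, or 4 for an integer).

1. B_x = 4  [B = 2·M−A = 2·(5, 29/2)−(6, 11)]
2. B_y = 18  [B = 2·M−A = 2·(5, 29/2)−(6, 11)]
   so B = (4, 18)
3. C_x = 15  [C = 2·N−B = 2·(19/2, 31/2)−(4, 18)]
4. C_y = 13  [C = 2·N−B = 2·(19/2, 31/2)−(4, 18)]
   so C = (15, 13)

B = (4, 18)
C = (15, 13)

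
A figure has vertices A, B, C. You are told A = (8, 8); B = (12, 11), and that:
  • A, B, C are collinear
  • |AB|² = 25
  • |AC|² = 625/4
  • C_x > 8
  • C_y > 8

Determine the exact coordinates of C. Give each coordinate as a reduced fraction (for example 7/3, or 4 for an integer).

C = (18, 31/2)

1. C_x = 18  [[A, B, C are collinear ⇒ -3x+4y-8=0] ∩ [|C−(8, 8)|²=625/4]]
2. C_y = 31/2  [[A, B, C are collinear ⇒ -3x+4y-8=0] ∩ [|C−(8, 8)|²=625/4]]
   so C = (18, 31/2)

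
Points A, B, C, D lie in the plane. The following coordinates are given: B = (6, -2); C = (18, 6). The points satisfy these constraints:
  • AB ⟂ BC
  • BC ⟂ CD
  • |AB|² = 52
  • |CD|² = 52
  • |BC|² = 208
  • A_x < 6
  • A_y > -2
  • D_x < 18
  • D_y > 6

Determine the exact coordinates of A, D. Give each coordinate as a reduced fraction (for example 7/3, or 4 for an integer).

1. A_x = 2  [[AB ⟂ BC ⇒ -12x-8y+56=0] ∩ [|A−(6, -2)|²=52]]
2. A_y = 4  [[AB ⟂ BC ⇒ -12x-8y+56=0] ∩ [|A−(6, -2)|²=52]]
   so A = (2, 4)
3. D_x = 14  [[BC ⟂ CD ⇒ 12x+8y-264=0] ∩ [|D−(18, 6)|²=52]]
4. D_y = 12  [[BC ⟂ CD ⇒ 12x+8y-264=0] ∩ [|D−(18, 6)|²=52]]
   so D = (14, 12)

A = (2, 4)
D = (14, 12)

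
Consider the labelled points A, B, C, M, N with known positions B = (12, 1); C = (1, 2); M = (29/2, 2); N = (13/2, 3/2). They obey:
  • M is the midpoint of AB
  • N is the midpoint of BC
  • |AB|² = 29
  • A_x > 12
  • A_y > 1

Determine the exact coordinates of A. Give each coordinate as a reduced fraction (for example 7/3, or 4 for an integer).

A = (17, 3)

1. A_x = 17  [A = 2·M−B = 2·(29/2, 2)−(12, 1)]
2. A_y = 3  [A = 2·M−B = 2·(29/2, 2)−(12, 1)]
   so A = (17, 3)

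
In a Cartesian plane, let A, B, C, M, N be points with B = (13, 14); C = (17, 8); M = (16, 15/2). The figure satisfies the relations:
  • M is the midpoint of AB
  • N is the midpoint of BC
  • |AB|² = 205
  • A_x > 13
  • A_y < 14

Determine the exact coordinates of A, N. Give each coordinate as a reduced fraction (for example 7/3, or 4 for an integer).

1. A_x = 19  [A = 2·M−B = 2·(16, 15/2)−(13, 14)]
2. A_y = 1  [A = 2·M−B = 2·(16, 15/2)−(13, 14)]
   so A = (19, 1)
3. N_x = 15  [2·N = B+C = (13, 14)+(17, 8)]
4. N_y = 11  [2·N = B+C = (13, 14)+(17, 8)]
   so N = (15, 11)

A = (19, 1)
N = (15, 11)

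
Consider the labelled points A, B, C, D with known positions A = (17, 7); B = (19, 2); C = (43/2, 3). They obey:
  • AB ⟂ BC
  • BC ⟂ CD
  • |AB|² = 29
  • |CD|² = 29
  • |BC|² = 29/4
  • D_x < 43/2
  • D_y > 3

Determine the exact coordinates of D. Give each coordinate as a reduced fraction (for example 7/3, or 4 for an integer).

1. D_x = 39/2  [[BC ⟂ CD ⇒ 5/2x+1y-227/4=0] ∩ [|D−(43/2, 3)|²=29]]
2. D_y = 8  [[BC ⟂ CD ⇒ 5/2x+1y-227/4=0] ∩ [|D−(43/2, 3)|²=29]]
   so D = (39/2, 8)

D = (39/2, 8)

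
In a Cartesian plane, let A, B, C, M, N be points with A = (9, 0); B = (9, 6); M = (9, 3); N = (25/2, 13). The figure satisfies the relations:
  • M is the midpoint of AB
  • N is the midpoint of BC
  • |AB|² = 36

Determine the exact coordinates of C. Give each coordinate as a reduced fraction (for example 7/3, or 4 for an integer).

1. C_x = 16  [C = 2·N−B = 2·(25/2, 13)−(9, 6)]
2. C_y = 20  [C = 2·N−B = 2·(25/2, 13)−(9, 6)]
   so C = (16, 20)

C = (16, 20)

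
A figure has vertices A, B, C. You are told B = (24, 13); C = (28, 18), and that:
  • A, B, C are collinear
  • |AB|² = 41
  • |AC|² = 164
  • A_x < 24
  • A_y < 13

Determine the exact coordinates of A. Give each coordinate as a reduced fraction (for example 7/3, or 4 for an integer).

A = (20, 8)

1. A_x = 20  [[A, B, C are collinear ⇒ -5x+4y+68=0] ∩ [|A−(24, 13)|²=41]]
2. A_y = 8  [[A, B, C are collinear ⇒ -5x+4y+68=0] ∩ [|A−(24, 13)|²=41]]
   so A = (20, 8)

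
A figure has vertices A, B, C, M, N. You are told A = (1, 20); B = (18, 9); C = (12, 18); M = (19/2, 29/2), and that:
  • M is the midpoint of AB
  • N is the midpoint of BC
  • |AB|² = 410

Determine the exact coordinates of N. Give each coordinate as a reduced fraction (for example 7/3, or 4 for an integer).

1. N_x = 15  [2·N = B+C = (18, 9)+(12, 18)]
2. N_y = 27/2  [2·N = B+C = (18, 9)+(12, 18)]
   so N = (15, 27/2)

N = (15, 27/2)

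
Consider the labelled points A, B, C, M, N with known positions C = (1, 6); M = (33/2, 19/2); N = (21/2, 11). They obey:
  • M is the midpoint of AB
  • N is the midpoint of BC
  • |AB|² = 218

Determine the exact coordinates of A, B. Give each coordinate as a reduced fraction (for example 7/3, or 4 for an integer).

A = (13, 3)
B = (20, 16)

1. B_x = 20  [B = 2·N−C = 2·(21/2, 11)−(1, 6)]
2. B_y = 16  [B = 2·N−C = 2·(21/2, 11)−(1, 6)]
   so B = (20, 16)
3. A_x = 13  [A = 2·M−B = 2·(33/2, 19/2)−(20, 16)]
4. A_y = 3  [A = 2·M−B = 2·(33/2, 19/2)−(20, 16)]
   so A = (13, 3)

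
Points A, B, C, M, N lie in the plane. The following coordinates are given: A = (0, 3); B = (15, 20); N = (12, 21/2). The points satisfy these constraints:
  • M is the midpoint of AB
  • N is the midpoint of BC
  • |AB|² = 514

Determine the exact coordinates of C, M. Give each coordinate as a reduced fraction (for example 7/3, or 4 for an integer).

C = (9, 1)
M = (15/2, 23/2)

1. M_x = 15/2  [2·M = A+B = (0, 3)+(15, 20)]
2. M_y = 23/2  [2·M = A+B = (0, 3)+(15, 20)]
   so M = (15/2, 23/2)
3. C_x = 9  [C = 2·N−B = 2·(12, 21/2)−(15, 20)]
4. C_y = 1  [C = 2·N−B = 2·(12, 21/2)−(15, 20)]
   so C = (9, 1)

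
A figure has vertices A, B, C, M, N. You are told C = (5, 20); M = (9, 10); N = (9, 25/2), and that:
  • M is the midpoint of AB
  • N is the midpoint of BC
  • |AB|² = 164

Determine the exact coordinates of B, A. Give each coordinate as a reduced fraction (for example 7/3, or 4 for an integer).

1. B_x = 13  [B = 2·N−C = 2·(9, 25/2)−(5, 20)]
2. B_y = 5  [B = 2·N−C = 2·(9, 25/2)−(5, 20)]
   so B = (13, 5)
3. A_x = 5  [A = 2·M−B = 2·(9, 10)−(13, 5)]
4. A_y = 15  [A = 2·M−B = 2·(9, 10)−(13, 5)]
   so A = (5, 15)

B = (13, 5)
A = (5, 15)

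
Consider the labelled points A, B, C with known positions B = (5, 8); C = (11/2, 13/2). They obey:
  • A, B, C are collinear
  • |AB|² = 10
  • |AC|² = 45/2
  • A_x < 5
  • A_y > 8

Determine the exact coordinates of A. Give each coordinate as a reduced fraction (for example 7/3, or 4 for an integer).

1. A_x = 4  [[A, B, C are collinear ⇒ 3/2x+1/2y-23/2=0] ∩ [|A−(5, 8)|²=10]]
2. A_y = 11  [[A, B, C are collinear ⇒ 3/2x+1/2y-23/2=0] ∩ [|A−(5, 8)|²=10]]
   so A = (4, 11)

A = (4, 11)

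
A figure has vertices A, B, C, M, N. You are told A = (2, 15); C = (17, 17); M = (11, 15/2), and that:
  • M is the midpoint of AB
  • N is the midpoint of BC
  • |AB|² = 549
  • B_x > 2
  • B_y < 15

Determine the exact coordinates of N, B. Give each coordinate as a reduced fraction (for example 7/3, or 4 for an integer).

1. B_x = 20  [B = 2·M−A = 2·(11, 15/2)−(2, 15)]
2. B_y = 0  [B = 2·M−A = 2·(11, 15/2)−(2, 15)]
   so B = (20, 0)
3. N_x = 37/2  [2·N = B+C = (20, 0)+(17, 17)]
4. N_y = 17/2  [2·N = B+C = (20, 0)+(17, 17)]
   so N = (37/2, 17/2)

N = (37/2, 17/2)
B = (20, 0)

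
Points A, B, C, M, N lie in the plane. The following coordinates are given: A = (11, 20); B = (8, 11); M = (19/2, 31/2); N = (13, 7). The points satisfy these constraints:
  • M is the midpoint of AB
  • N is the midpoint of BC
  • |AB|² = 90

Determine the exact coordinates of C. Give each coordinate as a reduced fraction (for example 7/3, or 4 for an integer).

C = (18, 3)

1. C_x = 18  [C = 2·N−B = 2·(13, 7)−(8, 11)]
2. C_y = 3  [C = 2·N−B = 2·(13, 7)−(8, 11)]
   so C = (18, 3)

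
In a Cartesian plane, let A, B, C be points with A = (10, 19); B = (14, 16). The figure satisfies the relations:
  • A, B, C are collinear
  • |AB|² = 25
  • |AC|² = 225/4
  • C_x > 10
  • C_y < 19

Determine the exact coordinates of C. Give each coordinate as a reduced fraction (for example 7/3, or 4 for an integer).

C = (16, 29/2)

1. C_x = 16  [[A, B, C are collinear ⇒ 3x+4y-106=0] ∩ [|C−(10, 19)|²=225/4]]
2. C_y = 29/2  [[A, B, C are collinear ⇒ 3x+4y-106=0] ∩ [|C−(10, 19)|²=225/4]]
   so C = (16, 29/2)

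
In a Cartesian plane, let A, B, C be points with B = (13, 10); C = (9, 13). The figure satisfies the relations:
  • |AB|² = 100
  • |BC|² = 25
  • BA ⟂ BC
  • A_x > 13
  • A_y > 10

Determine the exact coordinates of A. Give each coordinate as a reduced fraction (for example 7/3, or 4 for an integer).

1. A_x = 19  [[BA ⟂ BC ⇒ -4x+3y+22=0] ∩ [|A−(13, 10)|²=100]]
2. A_y = 18  [[BA ⟂ BC ⇒ -4x+3y+22=0] ∩ [|A−(13, 10)|²=100]]
   so A = (19, 18)

A = (19, 18)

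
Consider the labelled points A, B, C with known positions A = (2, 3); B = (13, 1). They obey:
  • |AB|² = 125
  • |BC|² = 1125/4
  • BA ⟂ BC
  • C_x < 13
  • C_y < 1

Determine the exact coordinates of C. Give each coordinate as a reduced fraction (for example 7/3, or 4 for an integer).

1. C_x = 10  [[BA ⟂ BC ⇒ -11x+2y+141=0] ∩ [|C−(13, 1)|²=1125/4]]
2. C_y = -31/2  [[BA ⟂ BC ⇒ -11x+2y+141=0] ∩ [|C−(13, 1)|²=1125/4]]
   so C = (10, -31/2)

C = (10, -31/2)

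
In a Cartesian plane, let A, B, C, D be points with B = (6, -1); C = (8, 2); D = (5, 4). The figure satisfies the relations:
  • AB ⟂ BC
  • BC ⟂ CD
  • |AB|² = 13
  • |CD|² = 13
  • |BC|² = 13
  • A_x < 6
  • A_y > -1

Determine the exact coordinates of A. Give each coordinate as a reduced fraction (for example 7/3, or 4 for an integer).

A = (3, 1)

1. A_x = 3  [[AB ⟂ BC ⇒ -2x-3y+9=0] ∩ [|A−(6, -1)|²=13]]
2. A_y = 1  [[AB ⟂ BC ⇒ -2x-3y+9=0] ∩ [|A−(6, -1)|²=13]]
   so A = (3, 1)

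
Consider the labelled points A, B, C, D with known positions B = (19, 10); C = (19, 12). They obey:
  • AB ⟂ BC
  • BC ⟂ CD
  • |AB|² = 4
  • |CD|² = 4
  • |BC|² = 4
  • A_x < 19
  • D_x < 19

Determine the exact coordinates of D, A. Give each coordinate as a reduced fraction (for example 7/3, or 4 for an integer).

1. D_x = 17  [[BC ⟂ CD ⇒ 2y-24=0] ∩ [|D−(19, 12)|²=4]]
2. D_y = 12  [[BC ⟂ CD ⇒ 2y-24=0] ∩ [|D−(19, 12)|²=4]]
   so D = (17, 12)
3. A_x = 17  [[AB ⟂ BC ⇒ -2y+20=0] ∩ [|A−(19, 10)|²=4]]
4. A_y = 10  [[AB ⟂ BC ⇒ -2y+20=0] ∩ [|A−(19, 10)|²=4]]
   so A = (17, 10)

D = (17, 12)
A = (17, 10)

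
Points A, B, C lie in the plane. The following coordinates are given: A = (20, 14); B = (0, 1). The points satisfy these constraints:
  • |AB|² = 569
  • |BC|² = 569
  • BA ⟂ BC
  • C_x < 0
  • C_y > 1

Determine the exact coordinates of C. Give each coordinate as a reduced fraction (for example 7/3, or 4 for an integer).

1. C_x = -13  [[BA ⟂ BC ⇒ 20x+13y-13=0] ∩ [|C−(0, 1)|²=569]]
2. C_y = 21  [[BA ⟂ BC ⇒ 20x+13y-13=0] ∩ [|C−(0, 1)|²=569]]
   so C = (-13, 21)

C = (-13, 21)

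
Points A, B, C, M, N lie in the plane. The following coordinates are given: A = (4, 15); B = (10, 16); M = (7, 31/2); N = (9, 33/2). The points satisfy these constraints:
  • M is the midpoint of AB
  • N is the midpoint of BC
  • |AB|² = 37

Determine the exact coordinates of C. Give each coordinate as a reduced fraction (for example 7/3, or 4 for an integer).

C = (8, 17)

1. C_x = 8  [C = 2·N−B = 2·(9, 33/2)−(10, 16)]
2. C_y = 17  [C = 2·N−B = 2·(9, 33/2)−(10, 16)]
   so C = (8, 17)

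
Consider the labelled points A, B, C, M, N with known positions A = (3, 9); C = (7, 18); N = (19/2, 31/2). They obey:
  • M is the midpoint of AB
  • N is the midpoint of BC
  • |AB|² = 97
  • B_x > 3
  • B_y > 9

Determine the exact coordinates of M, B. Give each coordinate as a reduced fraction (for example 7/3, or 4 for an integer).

M = (15/2, 11)
B = (12, 13)

1. B_x = 12  [B = 2·N−C = 2·(19/2, 31/2)−(7, 18)]
2. B_y = 13  [B = 2·N−C = 2·(19/2, 31/2)−(7, 18)]
   so B = (12, 13)
3. M_x = 15/2  [2·M = A+B = (3, 9)+(12, 13)]
4. M_y = 11  [2·M = A+B = (3, 9)+(12, 13)]
   so M = (15/2, 11)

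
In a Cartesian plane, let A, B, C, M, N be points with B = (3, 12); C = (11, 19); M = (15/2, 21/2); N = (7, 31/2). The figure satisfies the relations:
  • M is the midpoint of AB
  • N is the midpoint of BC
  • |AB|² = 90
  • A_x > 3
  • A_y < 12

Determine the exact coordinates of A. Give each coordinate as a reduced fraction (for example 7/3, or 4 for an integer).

A = (12, 9)

1. A_x = 12  [A = 2·M−B = 2·(15/2, 21/2)−(3, 12)]
2. A_y = 9  [A = 2·M−B = 2·(15/2, 21/2)−(3, 12)]
   so A = (12, 9)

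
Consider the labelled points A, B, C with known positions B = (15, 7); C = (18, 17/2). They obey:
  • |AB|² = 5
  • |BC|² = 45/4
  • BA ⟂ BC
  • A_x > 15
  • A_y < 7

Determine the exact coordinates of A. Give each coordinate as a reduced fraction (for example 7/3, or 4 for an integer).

1. A_x = 16  [[BA ⟂ BC ⇒ 3x+3/2y-111/2=0] ∩ [|A−(15, 7)|²=5]]
2. A_y = 5  [[BA ⟂ BC ⇒ 3x+3/2y-111/2=0] ∩ [|A−(15, 7)|²=5]]
   so A = (16, 5)

A = (16, 5)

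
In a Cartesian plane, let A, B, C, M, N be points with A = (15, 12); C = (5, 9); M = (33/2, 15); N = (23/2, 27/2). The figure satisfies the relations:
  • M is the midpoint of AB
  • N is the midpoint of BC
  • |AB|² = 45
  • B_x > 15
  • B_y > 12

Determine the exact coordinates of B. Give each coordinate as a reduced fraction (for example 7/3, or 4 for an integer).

B = (18, 18)

1. B_x = 18  [B = 2·M−A = 2·(33/2, 15)−(15, 12)]
2. B_y = 18  [B = 2·M−A = 2·(33/2, 15)−(15, 12)]
   so B = (18, 18)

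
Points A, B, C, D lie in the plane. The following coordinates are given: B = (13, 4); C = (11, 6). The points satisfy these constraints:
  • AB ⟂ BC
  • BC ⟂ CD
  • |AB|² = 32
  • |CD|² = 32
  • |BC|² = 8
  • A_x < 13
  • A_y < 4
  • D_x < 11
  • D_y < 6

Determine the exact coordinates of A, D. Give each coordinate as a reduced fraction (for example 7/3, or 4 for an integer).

1. A_x = 9  [[AB ⟂ BC ⇒ 2x-2y-18=0] ∩ [|A−(13, 4)|²=32]]
2. A_y = 0  [[AB ⟂ BC ⇒ 2x-2y-18=0] ∩ [|A−(13, 4)|²=32]]
   so A = (9, 0)
3. D_x = 7  [[BC ⟂ CD ⇒ -2x+2y+10=0] ∩ [|D−(11, 6)|²=32]]
4. D_y = 2  [[BC ⟂ CD ⇒ -2x+2y+10=0] ∩ [|D−(11, 6)|²=32]]
   so D = (7, 2)

A = (9, 0)
D = (7, 2)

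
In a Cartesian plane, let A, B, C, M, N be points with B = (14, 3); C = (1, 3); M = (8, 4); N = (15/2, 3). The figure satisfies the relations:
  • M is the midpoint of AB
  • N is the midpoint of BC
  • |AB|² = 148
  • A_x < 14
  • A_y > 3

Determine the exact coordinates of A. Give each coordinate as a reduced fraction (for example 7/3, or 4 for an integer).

A = (2, 5)

1. A_x = 2  [A = 2·M−B = 2·(8, 4)−(14, 3)]
2. A_y = 5  [A = 2·M−B = 2·(8, 4)−(14, 3)]
   so A = (2, 5)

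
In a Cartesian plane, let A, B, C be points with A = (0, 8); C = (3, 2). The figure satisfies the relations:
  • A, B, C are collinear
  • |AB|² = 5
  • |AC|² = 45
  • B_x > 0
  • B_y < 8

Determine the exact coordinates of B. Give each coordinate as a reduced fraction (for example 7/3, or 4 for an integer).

1. B_x = 1  [[A, B, C are collinear ⇒ -6x-3y+24=0] ∩ [|B−(0, 8)|²=5]]
2. B_y = 6  [[A, B, C are collinear ⇒ -6x-3y+24=0] ∩ [|B−(0, 8)|²=5]]
   so B = (1, 6)

B = (1, 6)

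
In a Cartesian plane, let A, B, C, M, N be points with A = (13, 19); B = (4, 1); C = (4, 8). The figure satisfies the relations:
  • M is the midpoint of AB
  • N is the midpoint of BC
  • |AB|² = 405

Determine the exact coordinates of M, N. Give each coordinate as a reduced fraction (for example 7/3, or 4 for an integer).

M = (17/2, 10)
N = (4, 9/2)

1. M_x = 17/2  [2·M = A+B = (13, 19)+(4, 1)]
2. M_y = 10  [2·M = A+B = (13, 19)+(4, 1)]
   so M = (17/2, 10)
3. N_x = 4  [2·N = B+C = (4, 1)+(4, 8)]
4. N_y = 9/2  [2·N = B+C = (4, 1)+(4, 8)]
   so N = (4, 9/2)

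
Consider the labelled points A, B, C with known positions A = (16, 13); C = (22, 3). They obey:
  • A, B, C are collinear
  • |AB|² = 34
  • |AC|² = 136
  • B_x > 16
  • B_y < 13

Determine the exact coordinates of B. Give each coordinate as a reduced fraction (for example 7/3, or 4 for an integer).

B = (19, 8)

1. B_x = 19  [[A, B, C are collinear ⇒ -10x-6y+238=0] ∩ [|B−(16, 13)|²=34]]
2. B_y = 8  [[A, B, C are collinear ⇒ -10x-6y+238=0] ∩ [|B−(16, 13)|²=34]]
   so B = (19, 8)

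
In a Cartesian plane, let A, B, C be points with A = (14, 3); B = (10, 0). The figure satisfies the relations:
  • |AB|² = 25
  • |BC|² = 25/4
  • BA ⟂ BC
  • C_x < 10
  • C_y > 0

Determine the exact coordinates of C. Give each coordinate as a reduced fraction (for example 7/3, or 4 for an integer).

C = (17/2, 2)

1. C_x = 17/2  [[BA ⟂ BC ⇒ 4x+3y-40=0] ∩ [|C−(10, 0)|²=25/4]]
2. C_y = 2  [[BA ⟂ BC ⇒ 4x+3y-40=0] ∩ [|C−(10, 0)|²=25/4]]
   so C = (17/2, 2)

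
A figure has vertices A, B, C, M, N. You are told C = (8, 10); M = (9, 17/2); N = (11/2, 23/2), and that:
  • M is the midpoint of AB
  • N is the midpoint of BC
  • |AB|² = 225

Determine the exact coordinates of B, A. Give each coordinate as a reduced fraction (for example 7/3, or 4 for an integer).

B = (3, 13)
A = (15, 4)

1. B_x = 3  [B = 2·N−C = 2·(11/2, 23/2)−(8, 10)]
2. B_y = 13  [B = 2·N−C = 2·(11/2, 23/2)−(8, 10)]
   so B = (3, 13)
3. A_x = 15  [A = 2·M−B = 2·(9, 17/2)−(3, 13)]
4. A_y = 4  [A = 2·M−B = 2·(9, 17/2)−(3, 13)]
   so A = (15, 4)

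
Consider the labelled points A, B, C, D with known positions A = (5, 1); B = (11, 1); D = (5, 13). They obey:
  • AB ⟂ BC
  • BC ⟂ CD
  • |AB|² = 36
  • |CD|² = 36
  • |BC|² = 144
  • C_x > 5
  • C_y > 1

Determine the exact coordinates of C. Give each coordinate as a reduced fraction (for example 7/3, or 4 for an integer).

1. C_x = 11  [[AB ⟂ BC ⇒ 6x-66=0] ∩ [|C−(5, 13)|²=36]]
2. C_y = 13  [[AB ⟂ BC ⇒ 6x-66=0] ∩ [|C−(5, 13)|²=36]]
   so C = (11, 13)

C = (11, 13)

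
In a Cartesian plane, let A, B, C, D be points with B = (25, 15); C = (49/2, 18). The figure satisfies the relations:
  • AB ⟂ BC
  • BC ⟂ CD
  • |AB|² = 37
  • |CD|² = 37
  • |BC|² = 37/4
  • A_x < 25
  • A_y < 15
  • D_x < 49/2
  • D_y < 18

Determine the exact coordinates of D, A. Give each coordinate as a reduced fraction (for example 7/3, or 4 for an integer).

1. D_x = 37/2  [[BC ⟂ CD ⇒ -1/2x+3y-167/4=0] ∩ [|D−(49/2, 18)|²=37]]
2. D_y = 17  [[BC ⟂ CD ⇒ -1/2x+3y-167/4=0] ∩ [|D−(49/2, 18)|²=37]]
   so D = (37/2, 17)
3. A_x = 19  [[AB ⟂ BC ⇒ 1/2x-3y+65/2=0] ∩ [|A−(25, 15)|²=37]]
4. A_y = 14  [[AB ⟂ BC ⇒ 1/2x-3y+65/2=0] ∩ [|A−(25, 15)|²=37]]
   so A = (19, 14)

D = (37/2, 17)
A = (19, 14)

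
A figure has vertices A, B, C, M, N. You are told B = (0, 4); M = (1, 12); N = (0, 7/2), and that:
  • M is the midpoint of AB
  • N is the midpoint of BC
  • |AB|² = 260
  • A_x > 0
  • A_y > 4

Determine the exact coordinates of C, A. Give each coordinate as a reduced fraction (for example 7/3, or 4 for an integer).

C = (0, 3)
A = (2, 20)

1. A_x = 2  [A = 2·M−B = 2·(1, 12)−(0, 4)]
2. A_y = 20  [A = 2·M−B = 2·(1, 12)−(0, 4)]
   so A = (2, 20)
3. C_x = 0  [C = 2·N−B = 2·(0, 7/2)−(0, 4)]
4. C_y = 3  [C = 2·N−B = 2·(0, 7/2)−(0, 4)]
   so C = (0, 3)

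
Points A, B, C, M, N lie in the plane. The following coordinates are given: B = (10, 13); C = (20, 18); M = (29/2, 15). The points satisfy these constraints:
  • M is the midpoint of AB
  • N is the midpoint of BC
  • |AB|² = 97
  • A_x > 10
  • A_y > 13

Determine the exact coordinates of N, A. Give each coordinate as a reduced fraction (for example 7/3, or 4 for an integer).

N = (15, 31/2)
A = (19, 17)

1. A_x = 19  [A = 2·M−B = 2·(29/2, 15)−(10, 13)]
2. A_y = 17  [A = 2·M−B = 2·(29/2, 15)−(10, 13)]
   so A = (19, 17)
3. N_x = 15  [2·N = B+C = (10, 13)+(20, 18)]
4. N_y = 31/2  [2·N = B+C = (10, 13)+(20, 18)]
   so N = (15, 31/2)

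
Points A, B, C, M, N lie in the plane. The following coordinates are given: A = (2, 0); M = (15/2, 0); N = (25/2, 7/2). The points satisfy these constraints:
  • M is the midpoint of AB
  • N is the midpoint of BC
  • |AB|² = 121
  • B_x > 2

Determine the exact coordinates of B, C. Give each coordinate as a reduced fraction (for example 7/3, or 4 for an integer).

B = (13, 0)
C = (12, 7)

1. B_x = 13  [B = 2·M−A = 2·(15/2, 0)−(2, 0)]
2. B_y = 0  [B = 2·M−A = 2·(15/2, 0)−(2, 0)]
   so B = (13, 0)
3. C_x = 12  [C = 2·N−B = 2·(25/2, 7/2)−(13, 0)]
4. C_y = 7  [C = 2·N−B = 2·(25/2, 7/2)−(13, 0)]
   so C = (12, 7)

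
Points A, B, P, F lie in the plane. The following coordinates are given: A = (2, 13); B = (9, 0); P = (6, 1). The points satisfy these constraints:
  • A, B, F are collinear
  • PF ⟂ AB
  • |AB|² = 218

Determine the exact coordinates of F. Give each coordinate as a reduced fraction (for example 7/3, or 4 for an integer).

1. F_x = 862/109  [[A, B, F are collinear ⇒ 13x+7y-117=0] ∩ [PF ⟂ AB ⇒ 7x-13y-29=0]]
2. F_y = 221/109  [[A, B, F are collinear ⇒ 13x+7y-117=0] ∩ [PF ⟂ AB ⇒ 7x-13y-29=0]]
   so F = (862/109, 221/109)

F = (862/109, 221/109)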